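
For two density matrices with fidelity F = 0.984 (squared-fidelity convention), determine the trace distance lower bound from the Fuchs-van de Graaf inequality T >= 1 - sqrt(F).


Fuchs-van de Graaf (squared-fidelity convention): 1 - sqrt(F) <= T <= sqrt(1 - F).
Lower bound: T >= 1 - sqrt(F)
sqrt(F) = sqrt(0.984) = 0.9920
T >= 1 - 0.9920
T >= 0.0080

0.0080


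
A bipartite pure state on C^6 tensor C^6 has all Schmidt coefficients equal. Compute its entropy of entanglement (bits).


For a maximally entangled state in d x d:
S = log2(d) = log2(6)
= 2.5850

2.5850


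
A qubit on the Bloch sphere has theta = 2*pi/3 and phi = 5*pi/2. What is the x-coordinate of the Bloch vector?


theta = 2.0944, phi = 7.8540
r_x = sin(theta)*cos(phi) = 0.8660 * 0.0000
r_x = 0.0000

0.0000


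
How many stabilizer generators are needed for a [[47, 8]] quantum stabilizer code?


For an [[n,k]] stabilizer code:
Number of stabilizer generators = n - k
= 47 - 8
= 39

39


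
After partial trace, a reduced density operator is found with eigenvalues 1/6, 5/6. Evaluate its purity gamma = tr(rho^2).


tr(rho^2) = sum of eigenvalues squared
= (1/6)^2 + (5/6)^2
= (1 + 25) / 36
= 26/36
= 0.7222

0.7222


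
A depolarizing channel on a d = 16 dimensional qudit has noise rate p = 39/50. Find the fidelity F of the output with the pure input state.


F = (1-p) + p/d
= (1 - 0.7800) + 0.7800/16
= 0.2200 + 0.0488
= 0.2687

0.2687


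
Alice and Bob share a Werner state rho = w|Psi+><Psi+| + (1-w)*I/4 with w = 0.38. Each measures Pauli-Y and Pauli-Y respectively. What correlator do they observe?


|Psi+> = (|01> + |10>)/sqrt(2)
For the pure Bell state, <Y_A Y_B> = +1 (Bell-state Pauli correlator).
The maximally-mixed part I/4 has tr(I/4 * P tensor P) = 0 for any traceless Pauli P.
So <Y_A Y_B>_rho = w * (+1) + (1 - w) * 0
= 0.38 * (+1)
= 0.3800

0.3800


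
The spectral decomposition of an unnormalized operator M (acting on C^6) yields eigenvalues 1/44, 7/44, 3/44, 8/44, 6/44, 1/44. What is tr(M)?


tr(M) = sum of eigenvalues
= 1/44 + 7/44 + 3/44 + 8/44 + 6/44 + 1/44
= 26/44
= 0.5909

0.5909


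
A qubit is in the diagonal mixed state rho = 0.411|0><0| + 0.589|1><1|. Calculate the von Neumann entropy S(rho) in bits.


S = -p*log2(p) - (1-p)*log2(1-p)
p = 0.4110, 1-p = 0.5890
= -0.4110 * log2(0.4110) - 0.5890 * log2(0.5890)
= -(-0.5272) - (-0.4498)
= 0.9770

0.9770


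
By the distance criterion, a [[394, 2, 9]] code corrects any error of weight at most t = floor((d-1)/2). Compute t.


Code parameters: [[394, 2, 9]], distance d = 9.
Number of correctable errors = floor((d-1)/2)
= floor((9 - 1)/2)
= floor(8/2)
= 4

4


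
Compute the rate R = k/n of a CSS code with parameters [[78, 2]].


Code rate R = k/n
= 2/78
= 0.0256

0.0256


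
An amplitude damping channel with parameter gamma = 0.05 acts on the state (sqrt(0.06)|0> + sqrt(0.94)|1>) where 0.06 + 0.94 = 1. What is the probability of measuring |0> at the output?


For amplitude damping with parameter gamma on state sqrt(a)|0> + sqrt(b)|1>:
alpha^2 = 0.06, beta^2 = 0.94
P(|0>) = alpha^2 + gamma * beta^2
= 0.06 + 0.05 * 0.94
= 0.06 + 0.0470
= 0.1070

0.1070


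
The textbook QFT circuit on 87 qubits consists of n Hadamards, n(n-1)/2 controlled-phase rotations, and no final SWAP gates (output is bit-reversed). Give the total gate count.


Hadamard gates: 87
Controlled rotations: n*(n-1)/2 = 87*86/2 = 3741
SWAP gates: 0 (omitted)
Total = 87 + 3741
= 3828

3828


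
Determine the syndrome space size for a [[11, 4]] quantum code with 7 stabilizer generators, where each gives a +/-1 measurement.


Each stabilizer generator gives a binary (+1 or -1) measurement outcome.
With 7 independent generators:
Total syndromes = 2^7
= 128

128


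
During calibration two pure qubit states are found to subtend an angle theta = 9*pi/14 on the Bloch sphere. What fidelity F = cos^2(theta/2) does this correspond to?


For states separated by angle theta on Bloch sphere:
F = cos^2(theta/2)
theta = 9*pi/14 = 2.0196
theta/2 = 1.0098
cos(theta/2) = 0.5320
F = 0.2831

0.2831


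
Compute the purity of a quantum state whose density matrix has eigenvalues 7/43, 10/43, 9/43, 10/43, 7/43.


tr(rho^2) = sum of eigenvalues squared
= (7/43)^2 + (10/43)^2 + (9/43)^2 + (10/43)^2 + (7/43)^2
= (49 + 100 + 81 + 100 + 49) / 1849
= 379/1849
= 0.2050

0.2050


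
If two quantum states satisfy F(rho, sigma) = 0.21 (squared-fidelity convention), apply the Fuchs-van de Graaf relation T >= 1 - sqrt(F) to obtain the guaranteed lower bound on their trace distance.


Fuchs-van de Graaf (squared-fidelity convention): 1 - sqrt(F) <= T <= sqrt(1 - F).
Lower bound: T >= 1 - sqrt(F)
sqrt(F) = sqrt(0.21) = 0.4583
T >= 1 - 0.4583
T >= 0.5417

0.5417


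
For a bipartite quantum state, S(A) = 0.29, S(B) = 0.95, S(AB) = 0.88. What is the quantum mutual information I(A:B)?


I(A:B) = S(A) + S(B) - S(AB)
= 0.29 + 0.95 - 0.88
= 0.3600

0.3600


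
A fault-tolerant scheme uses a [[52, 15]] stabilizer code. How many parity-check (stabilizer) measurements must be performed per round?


For an [[n,k]] stabilizer code:
Number of stabilizer generators = n - k
= 52 - 15
= 37

37


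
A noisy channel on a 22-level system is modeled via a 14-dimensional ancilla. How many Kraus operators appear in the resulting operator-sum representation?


Tracing out the environment in an orthonormal basis {|i>_E} gives Kraus operators K_i = <i|_E U |0>_E.
Number of Kraus operators = dim(H_env) = d_env
= 14

14


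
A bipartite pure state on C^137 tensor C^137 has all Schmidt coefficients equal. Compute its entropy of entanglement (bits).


For a maximally entangled state in d x d:
S = log2(d) = log2(137)
= 7.0980

7.0980


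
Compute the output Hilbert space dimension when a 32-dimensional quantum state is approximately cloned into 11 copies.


Output space = H^(tensor 11) where dim(H) = 32
dim = 32^11
= 1024 (after 2 factors)
= 32768 (after 3 factors)
= 1048576 (after 4 factors)
= 33554432 (after 5 factors)
= 1073741824 (after 6 factors)
= 34359738368 (after 7 factors)
= 1099511627776 (after 8 factors)
= 35184372088832 (after 9 factors)
= 1125899906842624 (after 10 factors)
= 36028797018963968 (after 11 factors)
= 36028797018963968

36028797018963968


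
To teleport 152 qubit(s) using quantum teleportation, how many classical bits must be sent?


Quantum teleportation requires 2 classical bits per qubit teleported.
152 qubit(s) -> 2 * 152 = 304 classical bits

304


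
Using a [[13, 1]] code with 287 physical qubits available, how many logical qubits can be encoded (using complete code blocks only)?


Each code block uses 13 physical qubits for 1 logical qubit(s).
Number of complete blocks = floor(287 / 13) = 22
Logical qubits = 22 * 1
= 22

22


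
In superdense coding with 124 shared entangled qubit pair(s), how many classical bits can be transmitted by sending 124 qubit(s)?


Superdense coding allows 2 classical bits per shared entangled pair.
124 pair(s) -> 2 * 124 = 248 classical bits

248


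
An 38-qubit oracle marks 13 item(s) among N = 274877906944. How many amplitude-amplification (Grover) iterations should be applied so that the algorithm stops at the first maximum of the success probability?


After j Grover iterations the success probability is P(j) = sin^2((2j+1)*theta), where sin(theta) = sqrt(k/N).
N = 2^38 = 274877906944, k = 13
sin(theta) = sqrt(k/N) = 6.877043296e-06
theta = arcsin(sqrt(k/N)) = 6.877043296e-06 rad
P(j) reaches its first maximum when (2j+1)*theta is as close as possible to pi/2, i.e. j = round(pi/(4*theta) - 1/2).
pi/(4*theta) - 1/2 = 114205.2901
(For comparison, the common estimate pi/4 * sqrt(N/k) = 114205.7901; the exact maximiser is used here.)
Optimal iterations = 114205

114205


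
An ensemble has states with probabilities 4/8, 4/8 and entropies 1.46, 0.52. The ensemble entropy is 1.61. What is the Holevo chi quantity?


chi = S(rho) - sum_i p_i * S(rho_i)
Weighted entropy = 4/8 * 1.46 + 4/8 * 0.52
= 0.9900
chi = 1.61 - 0.9900
= 0.6200

0.6200


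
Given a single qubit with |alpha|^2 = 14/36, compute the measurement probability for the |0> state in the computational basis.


|alpha|^2 = 14/36 = 0.3889
|beta|^2 = 1 - 14/36 = 22/36 = 0.6111
P(|0>) = |alpha|^2 = 0.3889

0.3889


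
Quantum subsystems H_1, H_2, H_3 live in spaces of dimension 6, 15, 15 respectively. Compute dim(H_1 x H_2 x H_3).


dim(H_1 x H_2 x H_3) = 6 * 15 * 15
= 90 * 15
= 1350

1350


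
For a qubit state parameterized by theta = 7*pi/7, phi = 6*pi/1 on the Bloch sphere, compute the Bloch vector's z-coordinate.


theta = 3.1416, phi = 18.8496
r_z = cos(theta) = -1.0000

-1.0000


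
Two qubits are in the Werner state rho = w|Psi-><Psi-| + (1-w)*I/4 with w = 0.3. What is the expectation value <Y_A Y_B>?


|Psi-> = (|01> - |10>)/sqrt(2)
For the pure Bell state, <Y_A Y_B> = -1 (Bell-state Pauli correlator).
The maximally-mixed part I/4 has tr(I/4 * P tensor P) = 0 for any traceless Pauli P.
So <Y_A Y_B>_rho = w * (-1) + (1 - w) * 0
= 0.3 * (-1)
= -0.3000

-0.3000


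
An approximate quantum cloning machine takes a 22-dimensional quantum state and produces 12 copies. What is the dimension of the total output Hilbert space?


Output space = H^(tensor 12) where dim(H) = 22
dim = 22^12
= 484 (after 2 factors)
= 10648 (after 3 factors)
= 234256 (after 4 factors)
= 5153632 (after 5 factors)
= 113379904 (after 6 factors)
= 2494357888 (after 7 factors)
= 54875873536 (after 8 factors)
= 1207269217792 (after 9 factors)
= 26559922791424 (after 10 factors)
= 584318301411328 (after 11 factors)
= 12855002631049216 (after 12 factors)
= 12855002631049216

12855002631049216


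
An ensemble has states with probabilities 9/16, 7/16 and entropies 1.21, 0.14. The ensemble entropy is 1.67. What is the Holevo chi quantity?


chi = S(rho) - sum_i p_i * S(rho_i)
Weighted entropy = 9/16 * 1.21 + 7/16 * 0.14
= 0.7419
chi = 1.67 - 0.7419
= 0.9281

0.9281


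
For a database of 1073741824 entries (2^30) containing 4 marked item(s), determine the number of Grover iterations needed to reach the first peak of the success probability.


After j Grover iterations the success probability is P(j) = sin^2((2j+1)*theta), where sin(theta) = sqrt(k/N).
N = 2^30 = 1073741824, k = 4
sin(theta) = sqrt(k/N) = 6.103515625e-05
theta = arcsin(sqrt(k/N)) = 6.103515629e-05 rad
P(j) reaches its first maximum when (2j+1)*theta is as close as possible to pi/2, i.e. j = round(pi/(4*theta) - 1/2).
pi/(4*theta) - 1/2 = 12867.4635
(For comparison, the common estimate pi/4 * sqrt(N/k) = 12867.9635; the exact maximiser is used here.)
Optimal iterations = 12867

12867


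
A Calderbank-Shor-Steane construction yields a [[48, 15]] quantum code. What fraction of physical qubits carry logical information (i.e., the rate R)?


Code rate R = k/n
= 15/48
= 0.3125

0.3125


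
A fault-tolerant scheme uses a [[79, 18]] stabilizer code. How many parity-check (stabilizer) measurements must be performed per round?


For an [[n,k]] stabilizer code:
Number of stabilizer generators = n - k
= 79 - 18
= 61

61


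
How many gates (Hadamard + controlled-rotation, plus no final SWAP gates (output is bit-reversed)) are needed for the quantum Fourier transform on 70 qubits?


Hadamard gates: 70
Controlled rotations: n*(n-1)/2 = 70*69/2 = 2415
SWAP gates: 0 (omitted)
Total = 70 + 2415
= 2485

2485


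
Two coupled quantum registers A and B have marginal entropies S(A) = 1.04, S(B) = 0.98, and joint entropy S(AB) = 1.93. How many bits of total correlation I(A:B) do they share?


I(A:B) = S(A) + S(B) - S(AB)
= 1.04 + 0.98 - 1.93
= 0.0900

0.0900


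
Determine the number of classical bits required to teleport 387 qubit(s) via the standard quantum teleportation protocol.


Quantum teleportation requires 2 classical bits per qubit teleported.
387 qubit(s) -> 2 * 387 = 774 classical bits

774


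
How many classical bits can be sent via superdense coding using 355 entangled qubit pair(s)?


Superdense coding allows 2 classical bits per shared entangled pair.
355 pair(s) -> 2 * 355 = 710 classical bits

710


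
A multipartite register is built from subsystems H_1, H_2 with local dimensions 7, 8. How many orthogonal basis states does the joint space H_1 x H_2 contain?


dim(H_1 x H_2) = 7 * 8
= 56

56


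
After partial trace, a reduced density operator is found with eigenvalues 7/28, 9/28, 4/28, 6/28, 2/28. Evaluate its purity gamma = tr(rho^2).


tr(rho^2) = sum of eigenvalues squared
= (7/28)^2 + (9/28)^2 + (4/28)^2 + (6/28)^2 + (2/28)^2
= (49 + 81 + 16 + 36 + 4) / 784
= 186/784
= 0.2372

0.2372


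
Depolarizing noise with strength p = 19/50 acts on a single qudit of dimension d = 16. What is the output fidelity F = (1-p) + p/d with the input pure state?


F = (1-p) + p/d
= (1 - 0.3800) + 0.3800/16
= 0.6200 + 0.0238
= 0.6438

0.6438


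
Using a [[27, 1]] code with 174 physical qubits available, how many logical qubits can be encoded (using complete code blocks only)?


Each code block uses 27 physical qubits for 1 logical qubit(s).
Number of complete blocks = floor(174 / 27) = 6
Logical qubits = 6 * 1
= 6

6


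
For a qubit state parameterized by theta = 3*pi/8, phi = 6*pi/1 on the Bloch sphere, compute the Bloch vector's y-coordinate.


theta = 1.1781, phi = 18.8496
r_y = sin(theta)*sin(phi) = 0.9239 * 0.0000
r_y = 0.0000

0.0000


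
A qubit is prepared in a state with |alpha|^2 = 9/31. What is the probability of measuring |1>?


|alpha|^2 = 9/31 = 0.2903
|beta|^2 = 1 - 9/31 = 22/31 = 0.7097
P(|1>) = |beta|^2 = 0.7097

0.7097


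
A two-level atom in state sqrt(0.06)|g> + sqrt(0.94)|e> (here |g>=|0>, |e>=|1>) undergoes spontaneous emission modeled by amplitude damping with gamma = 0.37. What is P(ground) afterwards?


For amplitude damping with parameter gamma on state sqrt(a)|0> + sqrt(b)|1>:
alpha^2 = 0.06, beta^2 = 0.94
P(|0>) = alpha^2 + gamma * beta^2
= 0.06 + 0.37 * 0.94
= 0.06 + 0.3478
= 0.4078

0.4078


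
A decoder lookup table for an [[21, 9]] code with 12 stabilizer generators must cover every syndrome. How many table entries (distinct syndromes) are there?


Each stabilizer generator gives a binary (+1 or -1) measurement outcome.
With 12 independent generators:
Total syndromes = 2^12
= 4096

4096


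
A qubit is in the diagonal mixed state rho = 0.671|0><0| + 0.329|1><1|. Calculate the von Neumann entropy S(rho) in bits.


S = -p*log2(p) - (1-p)*log2(1-p)
p = 0.6710, 1-p = 0.3290
= -0.6710 * log2(0.6710) - 0.3290 * log2(0.3290)
= -(-0.3862) - (-0.5277)
= 0.9139

0.9139


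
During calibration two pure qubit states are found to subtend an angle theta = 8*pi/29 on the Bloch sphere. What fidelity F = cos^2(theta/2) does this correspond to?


For states separated by angle theta on Bloch sphere:
F = cos^2(theta/2)
theta = 8*pi/29 = 0.8666
theta/2 = 0.4333
cos(theta/2) = 0.9076
F = 0.8237

0.8237


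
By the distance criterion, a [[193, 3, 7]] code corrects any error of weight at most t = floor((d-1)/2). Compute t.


Code parameters: [[193, 3, 7]], distance d = 7.
Number of correctable errors = floor((d-1)/2)
= floor((7 - 1)/2)
= floor(6/2)
= 3

3


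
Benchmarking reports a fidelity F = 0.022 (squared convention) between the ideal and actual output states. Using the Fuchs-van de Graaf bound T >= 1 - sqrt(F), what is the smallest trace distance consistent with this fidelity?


Fuchs-van de Graaf (squared-fidelity convention): 1 - sqrt(F) <= T <= sqrt(1 - F).
Lower bound: T >= 1 - sqrt(F)
sqrt(F) = sqrt(0.022) = 0.1483
T >= 1 - 0.1483
T >= 0.8517

0.8517


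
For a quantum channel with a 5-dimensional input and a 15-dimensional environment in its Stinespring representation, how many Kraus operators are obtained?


Tracing out the environment in an orthonormal basis {|i>_E} gives Kraus operators K_i = <i|_E U |0>_E.
Number of Kraus operators = dim(H_env) = d_env
= 15

15


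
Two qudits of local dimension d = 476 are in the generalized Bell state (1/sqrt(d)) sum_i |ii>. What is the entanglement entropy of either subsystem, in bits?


For a maximally entangled state in d x d:
S = log2(d) = log2(476)
= 8.8948

8.8948


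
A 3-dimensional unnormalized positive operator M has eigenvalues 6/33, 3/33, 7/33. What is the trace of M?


tr(M) = sum of eigenvalues
= 6/33 + 3/33 + 7/33
= 16/33
= 0.4848

0.4848


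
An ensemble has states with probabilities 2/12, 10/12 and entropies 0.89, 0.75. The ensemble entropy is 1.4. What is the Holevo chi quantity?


chi = S(rho) - sum_i p_i * S(rho_i)
Weighted entropy = 2/12 * 0.89 + 10/12 * 0.75
= 0.7733
chi = 1.4 - 0.7733
= 0.6267

0.6267


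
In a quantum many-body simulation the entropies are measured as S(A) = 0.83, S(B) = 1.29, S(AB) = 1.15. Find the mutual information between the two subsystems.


I(A:B) = S(A) + S(B) - S(AB)
= 0.83 + 1.29 - 1.15
= 0.9700

0.9700


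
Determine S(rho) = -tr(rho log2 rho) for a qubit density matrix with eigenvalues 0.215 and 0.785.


S = -p*log2(p) - (1-p)*log2(1-p)
p = 0.2150, 1-p = 0.7850
= -0.2150 * log2(0.2150) - 0.7850 * log2(0.7850)
= -(-0.4768) - (-0.2741)
= 0.7509

0.7509


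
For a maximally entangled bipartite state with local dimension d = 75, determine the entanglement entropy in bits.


For a maximally entangled state in d x d:
S = log2(d) = log2(75)
= 6.2288

6.2288


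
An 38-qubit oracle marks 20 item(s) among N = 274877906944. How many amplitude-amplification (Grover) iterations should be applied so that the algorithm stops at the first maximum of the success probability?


After j Grover iterations the success probability is P(j) = sin^2((2j+1)*theta), where sin(theta) = sqrt(k/N).
N = 2^38 = 274877906944, k = 20
sin(theta) = sqrt(k/N) = 8.5299224e-06
theta = arcsin(sqrt(k/N)) = 8.5299224e-06 rad
P(j) reaches its first maximum when (2j+1)*theta is as close as possible to pi/2, i.e. j = round(pi/(4*theta) - 1/2).
pi/(4*theta) - 1/2 = 92075.1516
(For comparison, the common estimate pi/4 * sqrt(N/k) = 92075.6516; the exact maximiser is used here.)
Optimal iterations = 92075

92075


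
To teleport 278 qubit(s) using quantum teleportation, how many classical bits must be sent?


Quantum teleportation requires 2 classical bits per qubit teleported.
278 qubit(s) -> 2 * 278 = 556 classical bits

556


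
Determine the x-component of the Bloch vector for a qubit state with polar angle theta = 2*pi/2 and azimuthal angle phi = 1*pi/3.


theta = 3.1416, phi = 1.0472
r_x = sin(theta)*cos(phi) = 0.0000 * 0.5000
r_x = 0.0000

0.0000


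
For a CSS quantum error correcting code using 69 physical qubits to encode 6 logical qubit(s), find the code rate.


Code rate R = k/n
= 6/69
= 0.0870

0.0870


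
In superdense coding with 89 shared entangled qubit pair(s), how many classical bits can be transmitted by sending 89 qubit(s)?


Superdense coding allows 2 classical bits per shared entangled pair.
89 pair(s) -> 2 * 89 = 178 classical bits

178


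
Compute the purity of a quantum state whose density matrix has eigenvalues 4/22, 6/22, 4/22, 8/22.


tr(rho^2) = sum of eigenvalues squared
= (4/22)^2 + (6/22)^2 + (4/22)^2 + (8/22)^2
= (16 + 36 + 16 + 64) / 484
= 132/484
= 0.2727

0.2727


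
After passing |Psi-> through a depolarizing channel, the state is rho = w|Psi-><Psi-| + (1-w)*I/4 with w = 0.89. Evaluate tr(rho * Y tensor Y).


|Psi-> = (|01> - |10>)/sqrt(2)
For the pure Bell state, <Y_A Y_B> = -1 (Bell-state Pauli correlator).
The maximally-mixed part I/4 has tr(I/4 * P tensor P) = 0 for any traceless Pauli P.
So <Y_A Y_B>_rho = w * (-1) + (1 - w) * 0
= 0.89 * (-1)
= -0.8900

-0.8900


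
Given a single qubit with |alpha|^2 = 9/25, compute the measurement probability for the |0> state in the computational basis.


|alpha|^2 = 9/25 = 0.3600
|beta|^2 = 1 - 9/25 = 16/25 = 0.6400
P(|0>) = |alpha|^2 = 0.3600

0.3600


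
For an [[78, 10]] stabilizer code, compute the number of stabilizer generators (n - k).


For an [[n,k]] stabilizer code:
Number of stabilizer generators = n - k
= 78 - 10
= 68

68


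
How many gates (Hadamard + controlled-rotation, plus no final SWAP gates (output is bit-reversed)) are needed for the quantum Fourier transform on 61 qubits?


Hadamard gates: 61
Controlled rotations: n*(n-1)/2 = 61*60/2 = 1830
SWAP gates: 0 (omitted)
Total = 61 + 1830
= 1891

1891


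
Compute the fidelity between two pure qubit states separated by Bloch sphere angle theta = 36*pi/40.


For states separated by angle theta on Bloch sphere:
F = cos^2(theta/2)
theta = 36*pi/40 = 2.8274
theta/2 = 1.4137
cos(theta/2) = 0.1564
F = 0.0245

0.0245


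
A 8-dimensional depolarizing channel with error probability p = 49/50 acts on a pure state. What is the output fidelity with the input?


F = (1-p) + p/d
= (1 - 0.9800) + 0.9800/8
= 0.0200 + 0.1225
= 0.1425

0.1425


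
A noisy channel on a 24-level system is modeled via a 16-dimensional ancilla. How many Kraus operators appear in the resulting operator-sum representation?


Tracing out the environment in an orthonormal basis {|i>_E} gives Kraus operators K_i = <i|_E U |0>_E.
Number of Kraus operators = dim(H_env) = d_env
= 16

16


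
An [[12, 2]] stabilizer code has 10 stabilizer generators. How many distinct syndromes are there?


Each stabilizer generator gives a binary (+1 or -1) measurement outcome.
With 10 independent generators:
Total syndromes = 2^10
= 1024

1024


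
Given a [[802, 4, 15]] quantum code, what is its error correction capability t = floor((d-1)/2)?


Code parameters: [[802, 4, 15]], distance d = 15.
Number of correctable errors = floor((d-1)/2)
= floor((15 - 1)/2)
= floor(14/2)
= 7

7


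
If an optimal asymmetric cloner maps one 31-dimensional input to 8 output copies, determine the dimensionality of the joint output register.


Output space = H^(tensor 8) where dim(H) = 31
dim = 31^8
= 961 (after 2 factors)
= 29791 (after 3 factors)
= 923521 (after 4 factors)
= 28629151 (after 5 factors)
= 887503681 (after 6 factors)
= 27512614111 (after 7 factors)
= 852891037441 (after 8 factors)
= 852891037441

852891037441


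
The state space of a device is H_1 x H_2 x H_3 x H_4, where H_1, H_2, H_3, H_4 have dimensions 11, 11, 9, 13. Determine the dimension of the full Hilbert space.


dim(H_1 x H_2 x H_3 x H_4) = 11 * 11 * 9 * 13
= 121 * 9 * 13
= 1089 * 13
= 14157

14157


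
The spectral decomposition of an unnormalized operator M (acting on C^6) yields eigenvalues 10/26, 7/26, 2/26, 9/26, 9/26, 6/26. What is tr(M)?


tr(M) = sum of eigenvalues
= 10/26 + 7/26 + 2/26 + 9/26 + 9/26 + 6/26
= 43/26
= 1.6538

1.6538


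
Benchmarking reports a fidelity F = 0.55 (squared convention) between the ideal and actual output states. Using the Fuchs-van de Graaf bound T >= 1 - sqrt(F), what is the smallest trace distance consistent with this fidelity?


Fuchs-van de Graaf (squared-fidelity convention): 1 - sqrt(F) <= T <= sqrt(1 - F).
Lower bound: T >= 1 - sqrt(F)
sqrt(F) = sqrt(0.55) = 0.7416
T >= 1 - 0.7416
T >= 0.2584

0.2584


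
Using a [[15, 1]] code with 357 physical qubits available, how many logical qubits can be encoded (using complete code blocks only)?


Each code block uses 15 physical qubits for 1 logical qubit(s).
Number of complete blocks = floor(357 / 15) = 23
Logical qubits = 23 * 1
= 23

23


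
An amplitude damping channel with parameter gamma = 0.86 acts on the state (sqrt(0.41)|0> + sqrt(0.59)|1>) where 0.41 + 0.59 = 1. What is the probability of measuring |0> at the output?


For amplitude damping with parameter gamma on state sqrt(a)|0> + sqrt(b)|1>:
alpha^2 = 0.41, beta^2 = 0.59
P(|0>) = alpha^2 + gamma * beta^2
= 0.41 + 0.86 * 0.59
= 0.41 + 0.5074
= 0.9174

0.9174


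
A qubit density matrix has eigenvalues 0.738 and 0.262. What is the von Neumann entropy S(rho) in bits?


S = -p*log2(p) - (1-p)*log2(1-p)
p = 0.7380, 1-p = 0.2620
= -0.7380 * log2(0.7380) - 0.2620 * log2(0.2620)
= -(-0.3235) - (-0.5063)
= 0.8297

0.8297


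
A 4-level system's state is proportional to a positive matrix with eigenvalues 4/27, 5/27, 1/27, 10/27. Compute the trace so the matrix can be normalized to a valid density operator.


tr(M) = sum of eigenvalues
= 4/27 + 5/27 + 1/27 + 10/27
= 20/27
= 0.7407

0.7407


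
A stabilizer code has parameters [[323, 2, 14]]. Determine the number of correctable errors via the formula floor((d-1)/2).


Code parameters: [[323, 2, 14]], distance d = 14.
Number of correctable errors = floor((d-1)/2)
= floor((14 - 1)/2)
= floor(13/2)
= 6

6


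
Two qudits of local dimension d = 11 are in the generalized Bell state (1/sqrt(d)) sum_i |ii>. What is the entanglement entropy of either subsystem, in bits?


For a maximally entangled state in d x d:
S = log2(d) = log2(11)
= 3.4594

3.4594


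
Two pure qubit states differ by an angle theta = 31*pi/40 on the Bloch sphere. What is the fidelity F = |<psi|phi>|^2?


For states separated by angle theta on Bloch sphere:
F = cos^2(theta/2)
theta = 31*pi/40 = 2.4347
theta/2 = 1.2174
cos(theta/2) = 0.3461
F = 0.1198

0.1198


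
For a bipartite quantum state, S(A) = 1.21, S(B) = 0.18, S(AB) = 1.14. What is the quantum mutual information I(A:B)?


I(A:B) = S(A) + S(B) - S(AB)
= 1.21 + 0.18 - 1.14
= 0.2500

0.2500


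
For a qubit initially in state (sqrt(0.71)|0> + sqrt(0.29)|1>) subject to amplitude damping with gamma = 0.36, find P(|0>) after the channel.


For amplitude damping with parameter gamma on state sqrt(a)|0> + sqrt(b)|1>:
alpha^2 = 0.71, beta^2 = 0.29
P(|0>) = alpha^2 + gamma * beta^2
= 0.71 + 0.36 * 0.29
= 0.71 + 0.1044
= 0.8144

0.8144


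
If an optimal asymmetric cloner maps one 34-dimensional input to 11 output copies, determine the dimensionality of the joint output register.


Output space = H^(tensor 11) where dim(H) = 34
dim = 34^11
= 1156 (after 2 factors)
= 39304 (after 3 factors)
= 1336336 (after 4 factors)
= 45435424 (after 5 factors)
= 1544804416 (after 6 factors)
= 52523350144 (after 7 factors)
= 1785793904896 (after 8 factors)
= 60716992766464 (after 9 factors)
= 2064377754059776 (after 10 factors)
= 70188843638032384 (after 11 factors)
= 70188843638032384

70188843638032384


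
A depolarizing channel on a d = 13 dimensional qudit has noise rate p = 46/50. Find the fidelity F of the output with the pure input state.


F = (1-p) + p/d
= (1 - 0.9200) + 0.9200/13
= 0.0800 + 0.0708
= 0.1508

0.1508


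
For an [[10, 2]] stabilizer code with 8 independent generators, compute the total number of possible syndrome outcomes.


Each stabilizer generator gives a binary (+1 or -1) measurement outcome.
With 8 independent generators:
Total syndromes = 2^8
= 256

256


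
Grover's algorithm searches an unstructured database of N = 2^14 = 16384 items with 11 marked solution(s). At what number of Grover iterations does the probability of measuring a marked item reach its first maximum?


After j Grover iterations the success probability is P(j) = sin^2((2j+1)*theta), where sin(theta) = sqrt(k/N).
N = 2^14 = 16384, k = 11
sin(theta) = sqrt(k/N) = 0.02591113117
theta = arcsin(sqrt(k/N)) = 0.02591403145 rad
P(j) reaches its first maximum when (2j+1)*theta is as close as possible to pi/2, i.e. j = round(pi/(4*theta) - 1/2).
pi/(4*theta) - 1/2 = 29.8078
(For comparison, the common estimate pi/4 * sqrt(N/k) = 30.3112; the exact maximiser is used here.)
Optimal iterations = 30

30


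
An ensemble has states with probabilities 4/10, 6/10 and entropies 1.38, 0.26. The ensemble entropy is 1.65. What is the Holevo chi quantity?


chi = S(rho) - sum_i p_i * S(rho_i)
Weighted entropy = 4/10 * 1.38 + 6/10 * 0.26
= 0.7080
chi = 1.65 - 0.7080
= 0.9420

0.9420


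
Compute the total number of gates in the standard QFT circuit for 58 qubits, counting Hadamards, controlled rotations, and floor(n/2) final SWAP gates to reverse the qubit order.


Hadamard gates: 58
Controlled rotations: n*(n-1)/2 = 58*57/2 = 1653
SWAP gates: floor(n/2) = floor(58/2) = 29
Total = 58 + 1653 + 29
= 1740

1740


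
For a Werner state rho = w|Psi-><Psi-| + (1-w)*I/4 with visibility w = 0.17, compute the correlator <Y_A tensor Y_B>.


|Psi-> = (|01> - |10>)/sqrt(2)
For the pure Bell state, <Y_A Y_B> = -1 (Bell-state Pauli correlator).
The maximally-mixed part I/4 has tr(I/4 * P tensor P) = 0 for any traceless Pauli P.
So <Y_A Y_B>_rho = w * (-1) + (1 - w) * 0
= 0.17 * (-1)
= -0.1700

-0.1700


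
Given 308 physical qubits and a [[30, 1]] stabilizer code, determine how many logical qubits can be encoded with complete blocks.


Each code block uses 30 physical qubits for 1 logical qubit(s).
Number of complete blocks = floor(308 / 30) = 10
Logical qubits = 10 * 1
= 10

10


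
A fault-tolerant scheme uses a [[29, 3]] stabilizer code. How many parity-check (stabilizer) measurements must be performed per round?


For an [[n,k]] stabilizer code:
Number of stabilizer generators = n - k
= 29 - 3
= 26

26


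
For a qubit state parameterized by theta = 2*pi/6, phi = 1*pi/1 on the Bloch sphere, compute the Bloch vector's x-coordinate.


theta = 1.0472, phi = 3.1416
r_x = sin(theta)*cos(phi) = 0.8660 * -1.0000
r_x = -0.8660

-0.8660


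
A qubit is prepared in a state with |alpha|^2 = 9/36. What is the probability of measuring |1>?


|alpha|^2 = 9/36 = 0.2500
|beta|^2 = 1 - 9/36 = 27/36 = 0.7500
P(|1>) = |beta|^2 = 0.7500

0.7500


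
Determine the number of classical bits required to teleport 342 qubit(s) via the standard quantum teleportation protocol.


Quantum teleportation requires 2 classical bits per qubit teleported.
342 qubit(s) -> 2 * 342 = 684 classical bits

684


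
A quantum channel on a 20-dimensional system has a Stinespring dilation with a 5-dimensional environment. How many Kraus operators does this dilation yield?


Tracing out the environment in an orthonormal basis {|i>_E} gives Kraus operators K_i = <i|_E U |0>_E.
Number of Kraus operators = dim(H_env) = d_env
= 5

5


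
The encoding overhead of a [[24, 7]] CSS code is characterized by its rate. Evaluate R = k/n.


Code rate R = k/n
= 7/24
= 0.2917

0.2917


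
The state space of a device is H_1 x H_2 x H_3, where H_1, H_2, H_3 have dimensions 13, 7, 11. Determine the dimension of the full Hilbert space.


dim(H_1 x H_2 x H_3) = 13 * 7 * 11
= 91 * 11
= 1001

1001


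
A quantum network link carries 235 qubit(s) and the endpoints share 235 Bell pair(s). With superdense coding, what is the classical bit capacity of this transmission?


Superdense coding allows 2 classical bits per shared entangled pair.
235 pair(s) -> 2 * 235 = 470 classical bits

470


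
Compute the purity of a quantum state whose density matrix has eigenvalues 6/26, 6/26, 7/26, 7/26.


tr(rho^2) = sum of eigenvalues squared
= (6/26)^2 + (6/26)^2 + (7/26)^2 + (7/26)^2
= (36 + 36 + 49 + 49) / 676
= 170/676
= 0.2515

0.2515


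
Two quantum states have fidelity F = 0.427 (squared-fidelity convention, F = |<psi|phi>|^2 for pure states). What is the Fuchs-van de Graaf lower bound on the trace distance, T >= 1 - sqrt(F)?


Fuchs-van de Graaf (squared-fidelity convention): 1 - sqrt(F) <= T <= sqrt(1 - F).
Lower bound: T >= 1 - sqrt(F)
sqrt(F) = sqrt(0.427) = 0.6535
T >= 1 - 0.6535
T >= 0.3465

0.3465


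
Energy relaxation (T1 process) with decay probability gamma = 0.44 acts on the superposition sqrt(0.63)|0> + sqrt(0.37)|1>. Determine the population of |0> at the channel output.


For amplitude damping with parameter gamma on state sqrt(a)|0> + sqrt(b)|1>:
alpha^2 = 0.63, beta^2 = 0.37
P(|0>) = alpha^2 + gamma * beta^2
= 0.63 + 0.44 * 0.37
= 0.63 + 0.1628
= 0.7928

0.7928


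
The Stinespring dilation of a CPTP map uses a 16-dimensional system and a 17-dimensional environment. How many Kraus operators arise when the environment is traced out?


Tracing out the environment in an orthonormal basis {|i>_E} gives Kraus operators K_i = <i|_E U |0>_E.
Number of Kraus operators = dim(H_env) = d_env
= 17

17


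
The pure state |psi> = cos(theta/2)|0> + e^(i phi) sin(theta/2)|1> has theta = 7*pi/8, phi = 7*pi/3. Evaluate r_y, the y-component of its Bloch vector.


theta = 2.7489, phi = 7.3304
r_y = sin(theta)*sin(phi) = 0.3827 * 0.8660
r_y = 0.3314

0.3314


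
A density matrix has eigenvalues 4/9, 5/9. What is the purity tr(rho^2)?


tr(rho^2) = sum of eigenvalues squared
= (4/9)^2 + (5/9)^2
= (16 + 25) / 81
= 41/81
= 0.5062

0.5062


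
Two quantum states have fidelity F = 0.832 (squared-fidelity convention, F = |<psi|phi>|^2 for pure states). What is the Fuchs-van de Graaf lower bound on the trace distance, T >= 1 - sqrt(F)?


Fuchs-van de Graaf (squared-fidelity convention): 1 - sqrt(F) <= T <= sqrt(1 - F).
Lower bound: T >= 1 - sqrt(F)
sqrt(F) = sqrt(0.832) = 0.9121
T >= 1 - 0.9121
T >= 0.0879

0.0879


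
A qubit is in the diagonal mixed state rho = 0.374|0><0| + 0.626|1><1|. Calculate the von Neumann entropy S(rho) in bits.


S = -p*log2(p) - (1-p)*log2(1-p)
p = 0.3740, 1-p = 0.6260
= -0.3740 * log2(0.3740) - 0.6260 * log2(0.6260)
= -(-0.5307) - (-0.4230)
= 0.9537

0.9537


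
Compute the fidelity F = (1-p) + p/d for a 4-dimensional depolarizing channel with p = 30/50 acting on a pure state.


F = (1-p) + p/d
= (1 - 0.6000) + 0.6000/4
= 0.4000 + 0.1500
= 0.5500

0.5500


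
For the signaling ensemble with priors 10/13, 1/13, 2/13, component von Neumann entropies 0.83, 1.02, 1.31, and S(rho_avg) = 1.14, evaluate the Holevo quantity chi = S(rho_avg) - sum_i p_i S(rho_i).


chi = S(rho) - sum_i p_i * S(rho_i)
Weighted entropy = 10/13 * 0.83 + 1/13 * 1.02 + 2/13 * 1.31
= 0.9185
chi = 1.14 - 0.9185
= 0.2215

0.2215


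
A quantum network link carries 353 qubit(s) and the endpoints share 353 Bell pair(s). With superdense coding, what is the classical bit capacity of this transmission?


Superdense coding allows 2 classical bits per shared entangled pair.
353 pair(s) -> 2 * 353 = 706 classical bits

706


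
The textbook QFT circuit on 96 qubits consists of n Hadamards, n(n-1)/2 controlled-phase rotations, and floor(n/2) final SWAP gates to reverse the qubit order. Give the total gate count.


Hadamard gates: 96
Controlled rotations: n*(n-1)/2 = 96*95/2 = 4560
SWAP gates: floor(n/2) = floor(96/2) = 48
Total = 96 + 4560 + 48
= 4704

4704


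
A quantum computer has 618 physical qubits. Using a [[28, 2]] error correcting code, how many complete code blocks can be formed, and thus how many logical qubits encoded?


Each code block uses 28 physical qubits for 2 logical qubit(s).
Number of complete blocks = floor(618 / 28) = 22
Logical qubits = 22 * 2
= 44

44


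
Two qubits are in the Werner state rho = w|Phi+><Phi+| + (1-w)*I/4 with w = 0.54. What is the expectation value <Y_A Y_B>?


|Phi+> = (|00> + |11>)/sqrt(2)
For the pure Bell state, <Y_A Y_B> = -1 (Bell-state Pauli correlator).
The maximally-mixed part I/4 has tr(I/4 * P tensor P) = 0 for any traceless Pauli P.
So <Y_A Y_B>_rho = w * (-1) + (1 - w) * 0
= 0.54 * (-1)
= -0.5400

-0.5400


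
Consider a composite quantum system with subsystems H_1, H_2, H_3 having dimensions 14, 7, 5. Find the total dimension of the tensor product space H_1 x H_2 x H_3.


dim(H_1 x H_2 x H_3) = 14 * 7 * 5
= 98 * 5
= 490

490


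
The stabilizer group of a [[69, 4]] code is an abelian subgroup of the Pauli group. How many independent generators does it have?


For an [[n,k]] stabilizer code:
Number of stabilizer generators = n - k
= 69 - 4
= 65

65


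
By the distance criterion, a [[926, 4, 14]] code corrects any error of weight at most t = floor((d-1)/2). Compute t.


Code parameters: [[926, 4, 14]], distance d = 14.
Number of correctable errors = floor((d-1)/2)
= floor((14 - 1)/2)
= floor(13/2)
= 6

6


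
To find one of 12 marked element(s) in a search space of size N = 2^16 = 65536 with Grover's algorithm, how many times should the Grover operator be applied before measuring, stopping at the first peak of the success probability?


After j Grover iterations the success probability is P(j) = sin^2((2j+1)*theta), where sin(theta) = sqrt(k/N).
N = 2^16 = 65536, k = 12
sin(theta) = sqrt(k/N) = 0.01353164693
theta = arcsin(sqrt(k/N)) = 0.01353205992 rad
P(j) reaches its first maximum when (2j+1)*theta is as close as possible to pi/2, i.e. j = round(pi/(4*theta) - 1/2).
pi/(4*theta) - 1/2 = 57.5398
(For comparison, the common estimate pi/4 * sqrt(N/k) = 58.0416; the exact maximiser is used here.)
Optimal iterations = 58

58


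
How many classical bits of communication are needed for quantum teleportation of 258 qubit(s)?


Quantum teleportation requires 2 classical bits per qubit teleported.
258 qubit(s) -> 2 * 258 = 516 classical bits

516


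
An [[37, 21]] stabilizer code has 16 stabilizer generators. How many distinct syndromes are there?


Each stabilizer generator gives a binary (+1 or -1) measurement outcome.
With 16 independent generators:
Total syndromes = 2^16
= 65536

65536


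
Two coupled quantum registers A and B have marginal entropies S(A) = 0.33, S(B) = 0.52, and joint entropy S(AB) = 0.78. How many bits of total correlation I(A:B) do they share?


I(A:B) = S(A) + S(B) - S(AB)
= 0.33 + 0.52 - 0.78
= 0.0700

0.0700


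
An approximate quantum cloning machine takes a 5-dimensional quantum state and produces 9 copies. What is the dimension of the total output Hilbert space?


Output space = H^(tensor 9) where dim(H) = 5
dim = 5^9
= 25 (after 2 factors)
= 125 (after 3 factors)
= 625 (after 4 factors)
= 3125 (after 5 factors)
= 15625 (after 6 factors)
= 78125 (after 7 factors)
= 390625 (after 8 factors)
= 1953125 (after 9 factors)
= 1953125

1953125


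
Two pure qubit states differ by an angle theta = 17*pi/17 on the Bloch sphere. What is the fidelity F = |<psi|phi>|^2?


For states separated by angle theta on Bloch sphere:
F = cos^2(theta/2)
theta = 17*pi/17 = 3.1416
theta/2 = 1.5708
cos(theta/2) = 0.0000
F = 0.0000

0.0000


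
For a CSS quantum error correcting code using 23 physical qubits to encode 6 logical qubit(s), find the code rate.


Code rate R = k/n
= 6/23
= 0.2609

0.2609


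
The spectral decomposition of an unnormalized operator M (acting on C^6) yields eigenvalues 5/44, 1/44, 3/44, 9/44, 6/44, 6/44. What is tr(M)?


tr(M) = sum of eigenvalues
= 5/44 + 1/44 + 3/44 + 9/44 + 6/44 + 6/44
= 30/44
= 0.6818

0.6818


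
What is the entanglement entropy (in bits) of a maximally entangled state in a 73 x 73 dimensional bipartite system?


For a maximally entangled state in d x d:
S = log2(d) = log2(73)
= 6.1898

6.1898


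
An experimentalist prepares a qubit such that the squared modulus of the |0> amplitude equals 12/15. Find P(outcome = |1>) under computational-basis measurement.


|alpha|^2 = 12/15 = 0.8000
|beta|^2 = 1 - 12/15 = 3/15 = 0.2000
P(|1>) = |beta|^2 = 0.2000

0.2000


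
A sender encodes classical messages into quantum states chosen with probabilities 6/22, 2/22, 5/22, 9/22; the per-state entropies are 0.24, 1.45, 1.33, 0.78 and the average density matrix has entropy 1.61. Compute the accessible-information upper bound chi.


chi = S(rho) - sum_i p_i * S(rho_i)
Weighted entropy = 6/22 * 0.24 + 2/22 * 1.45 + 5/22 * 1.33 + 9/22 * 0.78
= 0.8186
chi = 1.61 - 0.8186
= 0.7914

0.7914


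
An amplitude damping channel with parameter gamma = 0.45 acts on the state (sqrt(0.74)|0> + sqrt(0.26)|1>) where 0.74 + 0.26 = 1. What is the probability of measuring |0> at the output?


For amplitude damping with parameter gamma on state sqrt(a)|0> + sqrt(b)|1>:
alpha^2 = 0.74, beta^2 = 0.26
P(|0>) = alpha^2 + gamma * beta^2
= 0.74 + 0.45 * 0.26
= 0.74 + 0.1170
= 0.8570

0.8570


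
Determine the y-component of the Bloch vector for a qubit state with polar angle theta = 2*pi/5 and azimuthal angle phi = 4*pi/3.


theta = 1.2566, phi = 4.1888
r_y = sin(theta)*sin(phi) = 0.9511 * -0.8660
r_y = -0.8236

-0.8236
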